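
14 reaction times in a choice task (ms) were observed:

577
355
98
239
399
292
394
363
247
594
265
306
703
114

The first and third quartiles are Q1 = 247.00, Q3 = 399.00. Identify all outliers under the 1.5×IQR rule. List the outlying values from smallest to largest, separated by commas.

703

IQR = Q3 − Q1 = 399.00 − 247.00 = 152.00.
Lower fence = Q1 − 1.5·IQR = 247.00 − 228.00 = 19.00.
Upper fence = Q3 + 1.5·IQR = 399.00 + 228.00 = 627.00.
703 > 627.00 → outlier.
All remaining values lie within [19.00, 627.00].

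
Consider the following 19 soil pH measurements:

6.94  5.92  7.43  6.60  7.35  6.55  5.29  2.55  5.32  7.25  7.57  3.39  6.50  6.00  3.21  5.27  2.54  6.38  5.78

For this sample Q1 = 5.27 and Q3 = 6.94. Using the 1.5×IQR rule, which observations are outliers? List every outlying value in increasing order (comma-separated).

IQR = Q3 − Q1 = 6.94 − 5.27 = 1.67.
Lower fence = Q1 − 1.5·IQR = 5.27 − 2.505 = 2.765.
Upper fence = Q3 + 1.5·IQR = 6.94 + 2.505 = 9.445.
2.54 < 2.765 → outlier.
2.55 < 2.765 → outlier.
All remaining values lie within [2.765, 9.445].

2.54, 2.55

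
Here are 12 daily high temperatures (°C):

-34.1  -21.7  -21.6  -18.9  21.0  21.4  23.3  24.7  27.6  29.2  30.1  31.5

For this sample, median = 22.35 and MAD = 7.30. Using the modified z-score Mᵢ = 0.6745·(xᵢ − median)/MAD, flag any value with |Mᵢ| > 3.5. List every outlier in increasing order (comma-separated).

|Mᵢ| > 3.5 ⇔ |xᵢ − 22.35| > 3.5·7.30/0.6745 = 37.88.
So outliers lie outside [-15.53, 60.23].
-34.1: M = -5.22 → outlier.
-21.7: M = -4.07 → outlier.
-21.6: M = -4.06 → outlier.
-18.9: M = -3.81 → outlier.

-34.1, -21.7, -21.6, -18.9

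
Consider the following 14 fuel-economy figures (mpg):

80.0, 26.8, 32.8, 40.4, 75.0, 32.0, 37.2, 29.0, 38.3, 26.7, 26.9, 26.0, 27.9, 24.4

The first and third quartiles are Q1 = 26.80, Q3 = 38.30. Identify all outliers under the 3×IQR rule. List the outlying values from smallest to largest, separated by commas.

75.0, 80.0

IQR = Q3 − Q1 = 38.30 − 26.80 = 11.50.
Lower fence = Q1 − 3·IQR = 26.80 − 34.50 = -7.70.
Upper fence = Q3 + 3·IQR = 38.30 + 34.50 = 72.80.
75.0 > 72.80 → outlier.
80.0 > 72.80 → outlier.
All remaining values lie within [-7.70, 72.80].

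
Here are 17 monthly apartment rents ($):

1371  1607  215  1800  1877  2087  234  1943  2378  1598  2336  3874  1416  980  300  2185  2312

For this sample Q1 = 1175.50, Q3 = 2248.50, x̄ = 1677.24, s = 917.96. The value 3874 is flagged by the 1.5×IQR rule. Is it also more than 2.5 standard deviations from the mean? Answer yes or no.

z = (3874 − 1677.24) / 917.96 = 2.39.
|z| = 2.39 ≤ 2.5.

no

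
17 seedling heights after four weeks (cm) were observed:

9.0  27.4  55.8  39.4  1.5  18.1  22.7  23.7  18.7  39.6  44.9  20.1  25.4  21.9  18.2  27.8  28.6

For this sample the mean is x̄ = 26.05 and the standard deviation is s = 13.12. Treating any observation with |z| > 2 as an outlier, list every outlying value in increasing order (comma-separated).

Cutoffs at x̄ ± 2s: 26.05 ± 2·13.12 = [-0.19, 52.29].
55.8: z = 2.27, |z| > 2 → outlier.
Every other value lies within [-0.19, 52.29].

55.8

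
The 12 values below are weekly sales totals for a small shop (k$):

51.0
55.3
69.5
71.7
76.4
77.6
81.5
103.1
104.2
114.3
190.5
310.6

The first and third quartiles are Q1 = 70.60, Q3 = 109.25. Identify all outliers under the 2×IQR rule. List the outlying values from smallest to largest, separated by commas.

190.5, 310.6

IQR = Q3 − Q1 = 109.25 − 70.60 = 38.65.
Lower fence = Q1 − 2·IQR = 70.60 − 77.30 = -6.70.
Upper fence = Q3 + 2·IQR = 109.25 + 77.30 = 186.55.
190.5 > 186.55 → outlier.
310.6 > 186.55 → outlier.
All remaining values lie within [-6.70, 186.55].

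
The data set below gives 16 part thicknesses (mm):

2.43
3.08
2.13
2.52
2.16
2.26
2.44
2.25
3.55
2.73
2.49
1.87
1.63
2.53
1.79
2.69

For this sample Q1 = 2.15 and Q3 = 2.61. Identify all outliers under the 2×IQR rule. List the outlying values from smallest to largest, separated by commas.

3.55

IQR = Q3 − Q1 = 2.61 − 2.15 = 0.46.
Lower fence = Q1 − 2·IQR = 2.15 − 0.92 = 1.23.
Upper fence = Q3 + 2·IQR = 2.61 + 0.92 = 3.53.
3.55 > 3.53 → outlier.
All remaining values lie within [1.23, 3.53].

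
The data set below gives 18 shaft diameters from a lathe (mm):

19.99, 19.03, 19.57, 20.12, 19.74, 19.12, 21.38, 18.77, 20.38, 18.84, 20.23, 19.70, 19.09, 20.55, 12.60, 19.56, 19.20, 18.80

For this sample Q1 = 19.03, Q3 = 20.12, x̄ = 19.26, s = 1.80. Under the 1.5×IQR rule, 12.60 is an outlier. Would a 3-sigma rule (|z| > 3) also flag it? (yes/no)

z = (12.60 − 19.26) / 1.80 = -3.70.
|z| = 3.70 > 3.

yes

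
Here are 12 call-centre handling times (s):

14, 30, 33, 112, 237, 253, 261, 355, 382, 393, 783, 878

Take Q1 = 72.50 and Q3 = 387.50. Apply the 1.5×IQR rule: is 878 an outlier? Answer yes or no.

yes

IQR = Q3 − Q1 = 387.50 − 72.50 = 315.00.
Lower fence = Q1 − 1.5·IQR = 72.50 − 472.50 = -400.00.
Upper fence = Q3 + 1.5·IQR = 387.50 + 472.50 = 860.00.
878 lies above the upper fence.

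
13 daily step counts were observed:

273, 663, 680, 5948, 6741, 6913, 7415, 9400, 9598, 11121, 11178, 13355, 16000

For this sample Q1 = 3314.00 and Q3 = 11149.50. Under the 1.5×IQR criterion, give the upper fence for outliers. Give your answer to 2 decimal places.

IQR = Q3 − Q1 = 11149.50 − 3314.00 = 7835.50.
Lower fence = Q1 − 1.5·IQR = 3314.00 − 11753.25 = -8439.25.
Upper fence = Q3 + 1.5·IQR = 11149.50 + 11753.25 = 22902.75.

22902.75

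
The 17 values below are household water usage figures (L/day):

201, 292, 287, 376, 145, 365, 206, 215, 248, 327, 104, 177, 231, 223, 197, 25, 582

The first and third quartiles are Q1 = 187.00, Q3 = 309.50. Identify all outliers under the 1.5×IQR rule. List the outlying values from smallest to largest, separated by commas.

582

IQR = Q3 − Q1 = 309.50 − 187.00 = 122.50.
Lower fence = Q1 − 1.5·IQR = 187.00 − 183.75 = 3.25.
Upper fence = Q3 + 1.5·IQR = 309.50 + 183.75 = 493.25.
582 > 493.25 → outlier.
All remaining values lie within [3.25, 493.25].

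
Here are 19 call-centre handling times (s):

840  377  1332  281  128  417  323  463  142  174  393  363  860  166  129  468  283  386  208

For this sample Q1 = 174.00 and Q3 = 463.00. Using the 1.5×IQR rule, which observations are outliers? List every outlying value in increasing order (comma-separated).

1332

IQR = Q3 − Q1 = 463.00 − 174.00 = 289.00.
Lower fence = Q1 − 1.5·IQR = 174.00 − 433.50 = -259.50.
Upper fence = Q3 + 1.5·IQR = 463.00 + 433.50 = 896.50.
1332 > 896.50 → outlier.
All remaining values lie within [-259.50, 896.50].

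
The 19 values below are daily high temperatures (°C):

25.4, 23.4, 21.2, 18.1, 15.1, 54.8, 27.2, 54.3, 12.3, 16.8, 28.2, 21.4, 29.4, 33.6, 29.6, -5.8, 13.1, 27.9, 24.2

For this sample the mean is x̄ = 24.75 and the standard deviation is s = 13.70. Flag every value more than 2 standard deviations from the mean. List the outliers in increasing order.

-5.8, 54.3, 54.8

Cutoffs at x̄ ± 2s: 24.75 ± 2·13.70 = [-2.65, 52.15].
-5.8: z = -2.23, |z| > 2 → outlier.
54.3: z = 2.16, |z| > 2 → outlier.
54.8: z = 2.19, |z| > 2 → outlier.
Every other value lies within [-2.65, 52.15].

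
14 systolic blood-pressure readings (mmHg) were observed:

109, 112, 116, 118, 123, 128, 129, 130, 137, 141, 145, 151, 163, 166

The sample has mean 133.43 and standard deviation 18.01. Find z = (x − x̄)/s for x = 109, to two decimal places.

z = (109 − 133.43) / 18.01 = -1.36.

-1.36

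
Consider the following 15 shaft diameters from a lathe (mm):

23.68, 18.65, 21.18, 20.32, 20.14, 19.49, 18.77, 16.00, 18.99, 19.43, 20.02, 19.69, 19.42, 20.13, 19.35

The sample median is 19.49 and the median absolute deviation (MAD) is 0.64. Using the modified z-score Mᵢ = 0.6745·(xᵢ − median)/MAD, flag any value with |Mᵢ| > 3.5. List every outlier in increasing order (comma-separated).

16.00, 23.68

|Mᵢ| > 3.5 ⇔ |xᵢ − 19.49| > 3.5·0.64/0.6745 = 3.32.
So outliers lie outside [16.17, 22.81].
16.00: M = -3.68 → outlier.
23.68: M = 4.42 → outlier.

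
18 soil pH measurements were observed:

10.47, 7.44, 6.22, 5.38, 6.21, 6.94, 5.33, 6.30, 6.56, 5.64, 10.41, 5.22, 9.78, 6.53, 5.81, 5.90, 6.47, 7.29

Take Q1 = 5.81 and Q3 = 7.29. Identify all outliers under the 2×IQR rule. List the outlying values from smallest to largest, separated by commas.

10.41, 10.47

IQR = Q3 − Q1 = 7.29 − 5.81 = 1.48.
Lower fence = Q1 − 2·IQR = 5.81 − 2.96 = 2.85.
Upper fence = Q3 + 2·IQR = 7.29 + 2.96 = 10.25.
10.41 > 10.25 → outlier.
10.47 > 10.25 → outlier.
All remaining values lie within [2.85, 10.25].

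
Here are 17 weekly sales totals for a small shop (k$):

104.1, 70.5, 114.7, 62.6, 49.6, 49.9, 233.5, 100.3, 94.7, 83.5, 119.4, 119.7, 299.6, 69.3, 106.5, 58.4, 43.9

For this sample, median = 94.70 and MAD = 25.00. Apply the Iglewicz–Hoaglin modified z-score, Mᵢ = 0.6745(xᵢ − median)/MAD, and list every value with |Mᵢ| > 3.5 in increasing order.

233.5, 299.6

|Mᵢ| > 3.5 ⇔ |xᵢ − 94.70| > 3.5·25.00/0.6745 = 129.73.
So outliers lie outside [-35.03, 224.43].
233.5: M = 3.74 → outlier.
299.6: M = 5.53 → outlier.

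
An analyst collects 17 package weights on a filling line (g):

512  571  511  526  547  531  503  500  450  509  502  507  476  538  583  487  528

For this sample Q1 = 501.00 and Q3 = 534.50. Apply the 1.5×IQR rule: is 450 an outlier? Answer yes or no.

yes

IQR = Q3 − Q1 = 534.50 − 501.00 = 33.50.
Lower fence = Q1 − 1.5·IQR = 501.00 − 50.25 = 450.75.
Upper fence = Q3 + 1.5·IQR = 534.50 + 50.25 = 584.75.
450 lies below the lower fence.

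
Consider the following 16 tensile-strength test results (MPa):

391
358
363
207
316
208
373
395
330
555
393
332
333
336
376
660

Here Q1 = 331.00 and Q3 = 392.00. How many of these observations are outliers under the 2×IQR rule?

IQR = 61.00; fences at 331.00 − 122.00 = 209.00 and 392.00 + 122.00 = 514.00.
Outside the cutoffs: 207, 208, 555, 660.

4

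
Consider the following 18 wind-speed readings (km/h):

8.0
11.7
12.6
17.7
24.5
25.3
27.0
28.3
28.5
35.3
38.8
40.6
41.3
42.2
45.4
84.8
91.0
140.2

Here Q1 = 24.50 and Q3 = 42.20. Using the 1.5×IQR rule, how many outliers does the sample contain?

3

IQR = 17.70; fences at 24.50 − 26.55 = -2.05 and 42.20 + 26.55 = 68.75.
Outside the cutoffs: 84.8, 91.0, 140.2.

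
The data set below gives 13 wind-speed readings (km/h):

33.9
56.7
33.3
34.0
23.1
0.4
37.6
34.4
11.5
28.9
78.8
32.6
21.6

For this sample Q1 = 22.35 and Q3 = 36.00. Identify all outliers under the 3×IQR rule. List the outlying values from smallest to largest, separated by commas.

IQR = Q3 − Q1 = 36.00 − 22.35 = 13.65.
Lower fence = Q1 − 3·IQR = 22.35 − 40.95 = -18.60.
Upper fence = Q3 + 3·IQR = 36.00 + 40.95 = 76.95.
78.8 > 76.95 → outlier.
All remaining values lie within [-18.60, 76.95].

78.8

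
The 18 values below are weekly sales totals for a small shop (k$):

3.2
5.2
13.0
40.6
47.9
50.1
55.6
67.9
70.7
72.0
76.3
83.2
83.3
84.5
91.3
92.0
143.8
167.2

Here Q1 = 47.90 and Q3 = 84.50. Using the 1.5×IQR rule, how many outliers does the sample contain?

2

IQR = 36.60; fences at 47.90 − 54.90 = -7.00 and 84.50 + 54.90 = 139.40.
Outside the cutoffs: 143.8, 167.2.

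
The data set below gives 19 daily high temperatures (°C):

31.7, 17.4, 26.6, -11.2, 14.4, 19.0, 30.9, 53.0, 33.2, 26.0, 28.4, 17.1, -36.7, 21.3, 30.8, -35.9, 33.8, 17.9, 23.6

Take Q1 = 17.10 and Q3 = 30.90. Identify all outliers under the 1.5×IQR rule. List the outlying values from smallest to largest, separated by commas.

-36.7, -35.9, -11.2, 53.0

IQR = Q3 − Q1 = 30.90 − 17.10 = 13.80.
Lower fence = Q1 − 1.5·IQR = 17.10 − 20.70 = -3.60.
Upper fence = Q3 + 1.5·IQR = 30.90 + 20.70 = 51.60.
-36.7 < -3.60 → outlier.
-35.9 < -3.60 → outlier.
-11.2 < -3.60 → outlier.
53.0 > 51.60 → outlier.
All remaining values lie within [-3.60, 51.60].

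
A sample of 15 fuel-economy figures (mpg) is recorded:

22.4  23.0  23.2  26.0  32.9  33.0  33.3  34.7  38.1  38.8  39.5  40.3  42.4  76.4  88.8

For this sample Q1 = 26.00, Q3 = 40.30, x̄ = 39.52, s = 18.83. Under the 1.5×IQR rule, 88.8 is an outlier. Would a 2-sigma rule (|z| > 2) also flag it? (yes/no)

z = (88.8 − 39.52) / 18.83 = 2.62.
|z| = 2.62 > 2.

yes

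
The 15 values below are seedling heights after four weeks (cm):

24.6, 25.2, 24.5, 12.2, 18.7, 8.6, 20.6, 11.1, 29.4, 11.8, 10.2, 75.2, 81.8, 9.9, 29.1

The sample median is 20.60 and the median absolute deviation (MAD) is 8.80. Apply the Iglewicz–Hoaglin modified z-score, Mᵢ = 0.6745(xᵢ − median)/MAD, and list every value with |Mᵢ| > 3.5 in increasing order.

|Mᵢ| > 3.5 ⇔ |xᵢ − 20.60| > 3.5·8.80/0.6745 = 45.66.
So outliers lie outside [-25.06, 66.26].
75.2: M = 4.18 → outlier.
81.8: M = 4.69 → outlier.

75.2, 81.8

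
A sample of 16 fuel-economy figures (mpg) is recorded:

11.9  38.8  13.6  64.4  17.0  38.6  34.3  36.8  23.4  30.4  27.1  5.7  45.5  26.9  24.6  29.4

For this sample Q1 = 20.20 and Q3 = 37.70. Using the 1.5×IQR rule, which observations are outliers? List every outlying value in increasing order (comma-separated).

IQR = Q3 − Q1 = 37.70 − 20.20 = 17.50.
Lower fence = Q1 − 1.5·IQR = 20.20 − 26.25 = -6.05.
Upper fence = Q3 + 1.5·IQR = 37.70 + 26.25 = 63.95.
64.4 > 63.95 → outlier.
All remaining values lie within [-6.05, 63.95].

64.4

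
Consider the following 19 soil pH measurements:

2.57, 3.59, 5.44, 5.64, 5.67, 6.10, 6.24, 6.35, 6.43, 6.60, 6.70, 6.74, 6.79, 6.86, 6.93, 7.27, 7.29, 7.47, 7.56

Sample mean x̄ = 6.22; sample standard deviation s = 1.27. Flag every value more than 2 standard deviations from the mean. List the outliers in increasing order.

Cutoffs at x̄ ± 2s: 6.22 ± 2·1.27 = [3.68, 8.76].
2.57: z = -2.87, |z| > 2 → outlier.
3.59: z = -2.07, |z| > 2 → outlier.
Every other value lies within [3.68, 8.76].

2.57, 3.59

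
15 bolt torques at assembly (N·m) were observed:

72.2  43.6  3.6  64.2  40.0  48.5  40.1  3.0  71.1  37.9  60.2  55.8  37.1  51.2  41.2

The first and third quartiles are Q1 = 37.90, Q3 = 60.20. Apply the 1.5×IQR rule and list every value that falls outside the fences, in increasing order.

3.0, 3.6

IQR = Q3 − Q1 = 60.20 − 37.90 = 22.30.
Lower fence = Q1 − 1.5·IQR = 37.90 − 33.45 = 4.45.
Upper fence = Q3 + 1.5·IQR = 60.20 + 33.45 = 93.65.
3.0 < 4.45 → outlier.
3.6 < 4.45 → outlier.
All remaining values lie within [4.45, 93.65].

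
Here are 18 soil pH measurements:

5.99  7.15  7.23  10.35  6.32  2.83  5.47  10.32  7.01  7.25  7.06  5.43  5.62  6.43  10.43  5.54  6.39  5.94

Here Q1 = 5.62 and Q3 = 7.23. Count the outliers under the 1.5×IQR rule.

4

IQR = 1.61; fences at 5.62 − 2.415 = 3.205 and 7.23 + 2.415 = 9.645.
Outside the cutoffs: 2.83, 10.32, 10.35, 10.43.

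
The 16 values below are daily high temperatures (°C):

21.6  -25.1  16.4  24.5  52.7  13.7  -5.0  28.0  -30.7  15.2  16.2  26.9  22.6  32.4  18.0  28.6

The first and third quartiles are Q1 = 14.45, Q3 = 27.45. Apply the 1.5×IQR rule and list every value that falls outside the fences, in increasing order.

IQR = Q3 − Q1 = 27.45 − 14.45 = 13.00.
Lower fence = Q1 − 1.5·IQR = 14.45 − 19.50 = -5.05.
Upper fence = Q3 + 1.5·IQR = 27.45 + 19.50 = 46.95.
-30.7 < -5.05 → outlier.
-25.1 < -5.05 → outlier.
52.7 > 46.95 → outlier.
All remaining values lie within [-5.05, 46.95].

-30.7, -25.1, 52.7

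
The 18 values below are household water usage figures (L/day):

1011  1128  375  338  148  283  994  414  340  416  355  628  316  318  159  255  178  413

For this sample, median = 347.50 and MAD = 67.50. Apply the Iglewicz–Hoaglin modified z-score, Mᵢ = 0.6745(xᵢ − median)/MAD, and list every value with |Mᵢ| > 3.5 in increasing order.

|Mᵢ| > 3.5 ⇔ |xᵢ − 347.50| > 3.5·67.50/0.6745 = 350.26.
So outliers lie outside [-2.76, 697.76].
994: M = 6.46 → outlier.
1011: M = 6.63 → outlier.
1128: M = 7.80 → outlier.

994, 1011, 1128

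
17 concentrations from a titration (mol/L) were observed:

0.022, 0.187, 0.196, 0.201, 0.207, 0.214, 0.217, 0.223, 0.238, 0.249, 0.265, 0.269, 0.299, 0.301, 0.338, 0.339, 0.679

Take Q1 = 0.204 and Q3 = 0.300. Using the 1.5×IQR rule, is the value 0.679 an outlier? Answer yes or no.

yes

IQR = Q3 − Q1 = 0.300 − 0.204 = 0.096.
Lower fence = Q1 − 1.5·IQR = 0.204 − 0.144 = 0.060.
Upper fence = Q3 + 1.5·IQR = 0.300 + 0.144 = 0.444.
0.679 lies above the upper fence.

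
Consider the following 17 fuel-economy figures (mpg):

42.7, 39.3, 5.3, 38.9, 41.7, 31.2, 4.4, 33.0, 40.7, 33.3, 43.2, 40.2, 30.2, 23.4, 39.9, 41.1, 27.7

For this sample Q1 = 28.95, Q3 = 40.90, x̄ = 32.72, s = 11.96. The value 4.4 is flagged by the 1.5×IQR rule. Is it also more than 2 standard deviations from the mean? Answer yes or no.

z = (4.4 − 32.72) / 11.96 = -2.37.
|z| = 2.37 > 2.

yes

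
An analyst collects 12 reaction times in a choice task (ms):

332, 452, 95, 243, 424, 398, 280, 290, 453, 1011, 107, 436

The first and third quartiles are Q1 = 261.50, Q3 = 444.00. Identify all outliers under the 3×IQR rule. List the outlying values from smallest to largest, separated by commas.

1011

IQR = Q3 − Q1 = 444.00 − 261.50 = 182.50.
Lower fence = Q1 − 3·IQR = 261.50 − 547.50 = -286.00.
Upper fence = Q3 + 3·IQR = 444.00 + 547.50 = 991.50.
1011 > 991.50 → outlier.
All remaining values lie within [-286.00, 991.50].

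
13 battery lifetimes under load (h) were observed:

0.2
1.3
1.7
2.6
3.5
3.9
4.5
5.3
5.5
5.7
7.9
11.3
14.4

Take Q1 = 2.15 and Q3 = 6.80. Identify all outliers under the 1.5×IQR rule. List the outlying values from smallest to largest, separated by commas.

14.4

IQR = Q3 − Q1 = 6.80 − 2.15 = 4.65.
Lower fence = Q1 − 1.5·IQR = 2.15 − 6.975 = -4.825.
Upper fence = Q3 + 1.5·IQR = 6.80 + 6.975 = 13.775.
14.4 > 13.775 → outlier.
All remaining values lie within [-4.825, 13.775].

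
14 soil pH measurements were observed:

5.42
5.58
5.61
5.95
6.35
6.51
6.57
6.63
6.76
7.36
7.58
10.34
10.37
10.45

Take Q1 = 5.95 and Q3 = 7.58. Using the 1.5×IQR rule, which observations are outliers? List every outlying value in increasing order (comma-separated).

IQR = Q3 − Q1 = 7.58 − 5.95 = 1.63.
Lower fence = Q1 − 1.5·IQR = 5.95 − 2.445 = 3.505.
Upper fence = Q3 + 1.5·IQR = 7.58 + 2.445 = 10.025.
10.34 > 10.025 → outlier.
10.37 > 10.025 → outlier.
10.45 > 10.025 → outlier.
All remaining values lie within [3.505, 10.025].

10.34, 10.37, 10.45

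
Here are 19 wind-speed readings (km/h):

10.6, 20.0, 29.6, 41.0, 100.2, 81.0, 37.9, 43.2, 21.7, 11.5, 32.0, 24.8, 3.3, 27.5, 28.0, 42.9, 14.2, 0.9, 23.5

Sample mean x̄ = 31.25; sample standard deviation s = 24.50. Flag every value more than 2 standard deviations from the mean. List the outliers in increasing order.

Cutoffs at x̄ ± 2s: 31.25 ± 2·24.50 = [-17.75, 80.25].
81.0: z = 2.03, |z| > 2 → outlier.
100.2: z = 2.81, |z| > 2 → outlier.
Every other value lies within [-17.75, 80.25].

81.0, 100.2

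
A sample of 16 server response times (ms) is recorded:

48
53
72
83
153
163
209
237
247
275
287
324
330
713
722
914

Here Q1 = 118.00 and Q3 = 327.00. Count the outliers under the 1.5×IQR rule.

IQR = 209.00; fences at 118.00 − 313.50 = -195.50 and 327.00 + 313.50 = 640.50.
Outside the cutoffs: 713, 722, 914.

3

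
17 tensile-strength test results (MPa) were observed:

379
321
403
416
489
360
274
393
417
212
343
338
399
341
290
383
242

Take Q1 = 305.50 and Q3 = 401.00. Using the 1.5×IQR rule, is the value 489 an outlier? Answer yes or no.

IQR = Q3 − Q1 = 401.00 − 305.50 = 95.50.
Lower fence = Q1 − 1.5·IQR = 305.50 − 143.25 = 162.25.
Upper fence = Q3 + 1.5·IQR = 401.00 + 143.25 = 544.25.
489 lies within [162.25, 544.25].

no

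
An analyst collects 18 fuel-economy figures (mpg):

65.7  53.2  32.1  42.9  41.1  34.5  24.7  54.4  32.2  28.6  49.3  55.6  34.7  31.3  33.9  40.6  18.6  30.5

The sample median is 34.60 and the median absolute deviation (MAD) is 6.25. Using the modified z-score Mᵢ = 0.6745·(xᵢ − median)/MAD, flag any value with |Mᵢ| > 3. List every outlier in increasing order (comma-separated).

|Mᵢ| > 3 ⇔ |xᵢ − 34.60| > 3·6.25/0.6745 = 27.80.
So outliers lie outside [6.80, 62.40].
65.7: M = 3.36 → outlier.

65.7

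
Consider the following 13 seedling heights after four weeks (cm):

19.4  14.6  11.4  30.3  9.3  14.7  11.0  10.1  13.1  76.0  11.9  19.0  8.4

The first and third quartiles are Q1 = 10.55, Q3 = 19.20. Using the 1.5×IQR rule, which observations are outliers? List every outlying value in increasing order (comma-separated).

76.0

IQR = Q3 − Q1 = 19.20 − 10.55 = 8.65.
Lower fence = Q1 − 1.5·IQR = 10.55 − 12.975 = -2.425.
Upper fence = Q3 + 1.5·IQR = 19.20 + 12.975 = 32.175.
76.0 > 32.175 → outlier.
All remaining values lie within [-2.425, 32.175].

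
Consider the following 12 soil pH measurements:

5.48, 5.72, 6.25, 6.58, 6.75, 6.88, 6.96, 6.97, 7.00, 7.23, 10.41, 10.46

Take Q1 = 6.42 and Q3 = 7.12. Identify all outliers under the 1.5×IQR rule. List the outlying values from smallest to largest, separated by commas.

IQR = Q3 − Q1 = 7.12 − 6.42 = 0.70.
Lower fence = Q1 − 1.5·IQR = 6.42 − 1.05 = 5.37.
Upper fence = Q3 + 1.5·IQR = 7.12 + 1.05 = 8.17.
10.41 > 8.17 → outlier.
10.46 > 8.17 → outlier.
All remaining values lie within [5.37, 8.17].

10.41, 10.46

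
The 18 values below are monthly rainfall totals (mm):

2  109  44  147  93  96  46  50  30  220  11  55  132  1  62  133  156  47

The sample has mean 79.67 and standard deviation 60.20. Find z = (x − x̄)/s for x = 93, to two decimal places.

0.22

z = (93 − 79.67) / 60.20 = 0.22.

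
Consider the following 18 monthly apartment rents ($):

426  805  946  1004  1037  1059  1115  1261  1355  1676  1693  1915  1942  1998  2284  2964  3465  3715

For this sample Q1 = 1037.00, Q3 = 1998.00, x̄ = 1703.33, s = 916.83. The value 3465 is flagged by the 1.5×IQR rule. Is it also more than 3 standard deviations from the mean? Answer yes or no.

z = (3465 − 1703.33) / 916.83 = 1.92.
|z| = 1.92 ≤ 3.

no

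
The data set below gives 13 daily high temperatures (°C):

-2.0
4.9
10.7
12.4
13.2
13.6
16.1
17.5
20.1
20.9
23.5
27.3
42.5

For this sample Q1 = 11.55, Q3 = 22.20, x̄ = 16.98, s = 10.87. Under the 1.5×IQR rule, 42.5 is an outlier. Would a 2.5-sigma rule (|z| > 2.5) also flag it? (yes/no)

z = (42.5 − 16.98) / 10.87 = 2.35.
|z| = 2.35 ≤ 2.5.

no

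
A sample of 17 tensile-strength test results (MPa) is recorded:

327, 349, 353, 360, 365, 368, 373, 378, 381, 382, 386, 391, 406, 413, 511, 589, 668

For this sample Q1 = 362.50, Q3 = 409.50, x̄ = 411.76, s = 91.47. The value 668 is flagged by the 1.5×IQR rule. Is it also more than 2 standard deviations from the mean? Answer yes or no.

yes

z = (668 − 411.76) / 91.47 = 2.80.
|z| = 2.80 > 2.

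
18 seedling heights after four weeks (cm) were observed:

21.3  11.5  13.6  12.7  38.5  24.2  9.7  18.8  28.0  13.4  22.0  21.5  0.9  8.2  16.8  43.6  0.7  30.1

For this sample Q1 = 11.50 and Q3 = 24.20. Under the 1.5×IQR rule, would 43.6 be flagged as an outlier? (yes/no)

IQR = Q3 − Q1 = 24.20 − 11.50 = 12.70.
Lower fence = Q1 − 1.5·IQR = 11.50 − 19.05 = -7.55.
Upper fence = Q3 + 1.5·IQR = 24.20 + 19.05 = 43.25.
43.6 lies above the upper fence.

yes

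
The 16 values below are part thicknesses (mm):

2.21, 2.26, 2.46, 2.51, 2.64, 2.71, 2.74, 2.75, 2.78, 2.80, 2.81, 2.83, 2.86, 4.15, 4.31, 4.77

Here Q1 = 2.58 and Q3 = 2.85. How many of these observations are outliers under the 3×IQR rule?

3

IQR = 0.27; fences at 2.58 − 0.81 = 1.77 and 2.85 + 0.81 = 3.66.
Outside the cutoffs: 4.15, 4.31, 4.77.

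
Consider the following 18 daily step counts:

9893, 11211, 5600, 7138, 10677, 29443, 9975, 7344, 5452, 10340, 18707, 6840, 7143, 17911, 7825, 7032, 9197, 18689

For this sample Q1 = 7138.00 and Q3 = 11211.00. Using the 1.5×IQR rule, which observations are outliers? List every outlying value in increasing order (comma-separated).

IQR = Q3 − Q1 = 11211.00 − 7138.00 = 4073.00.
Lower fence = Q1 − 1.5·IQR = 7138.00 − 6109.50 = 1028.50.
Upper fence = Q3 + 1.5·IQR = 11211.00 + 6109.50 = 17320.50.
17911 > 17320.50 → outlier.
18689 > 17320.50 → outlier.
18707 > 17320.50 → outlier.
29443 > 17320.50 → outlier.
All remaining values lie within [1028.50, 17320.50].

17911, 18689, 18707, 29443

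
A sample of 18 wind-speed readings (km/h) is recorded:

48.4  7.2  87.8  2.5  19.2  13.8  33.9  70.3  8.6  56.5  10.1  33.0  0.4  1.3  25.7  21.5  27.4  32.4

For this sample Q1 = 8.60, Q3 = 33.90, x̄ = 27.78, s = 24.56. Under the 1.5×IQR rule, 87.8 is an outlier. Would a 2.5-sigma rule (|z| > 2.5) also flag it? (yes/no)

no

z = (87.8 − 27.78) / 24.56 = 2.44.
|z| = 2.44 ≤ 2.5.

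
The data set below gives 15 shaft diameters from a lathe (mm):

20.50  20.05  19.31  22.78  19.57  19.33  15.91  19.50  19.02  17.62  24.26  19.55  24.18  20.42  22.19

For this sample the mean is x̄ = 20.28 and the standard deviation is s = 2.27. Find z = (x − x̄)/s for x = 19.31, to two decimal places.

z = (19.31 − 20.28) / 2.27 = -0.43.

-0.43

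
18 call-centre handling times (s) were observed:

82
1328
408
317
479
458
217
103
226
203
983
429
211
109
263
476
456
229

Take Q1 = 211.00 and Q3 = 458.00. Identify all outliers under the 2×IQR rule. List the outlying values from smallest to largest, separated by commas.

IQR = Q3 − Q1 = 458.00 − 211.00 = 247.00.
Lower fence = Q1 − 2·IQR = 211.00 − 494.00 = -283.00.
Upper fence = Q3 + 2·IQR = 458.00 + 494.00 = 952.00.
983 > 952.00 → outlier.
1328 > 952.00 → outlier.
All remaining values lie within [-283.00, 952.00].

983, 1328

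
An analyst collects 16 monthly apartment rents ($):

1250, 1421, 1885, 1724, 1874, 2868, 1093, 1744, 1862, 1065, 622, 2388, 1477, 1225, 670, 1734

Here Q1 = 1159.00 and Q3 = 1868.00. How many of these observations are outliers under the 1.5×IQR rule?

IQR = 709.00; fences at 1159.00 − 1063.50 = 95.50 and 1868.00 + 1063.50 = 2931.50.
Every value lies within the cutoffs.

0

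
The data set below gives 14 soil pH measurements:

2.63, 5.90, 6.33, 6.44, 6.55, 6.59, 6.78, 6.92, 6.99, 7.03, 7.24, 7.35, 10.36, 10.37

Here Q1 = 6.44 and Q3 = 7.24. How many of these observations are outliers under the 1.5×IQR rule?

3

IQR = 0.80; fences at 6.44 − 1.20 = 5.24 and 7.24 + 1.20 = 8.44.
Outside the cutoffs: 2.63, 10.36, 10.37.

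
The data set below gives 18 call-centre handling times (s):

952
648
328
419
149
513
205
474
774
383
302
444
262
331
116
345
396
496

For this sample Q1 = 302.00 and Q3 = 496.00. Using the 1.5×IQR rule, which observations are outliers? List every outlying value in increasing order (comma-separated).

952

IQR = Q3 − Q1 = 496.00 − 302.00 = 194.00.
Lower fence = Q1 − 1.5·IQR = 302.00 − 291.00 = 11.00.
Upper fence = Q3 + 1.5·IQR = 496.00 + 291.00 = 787.00.
952 > 787.00 → outlier.
All remaining values lie within [11.00, 787.00].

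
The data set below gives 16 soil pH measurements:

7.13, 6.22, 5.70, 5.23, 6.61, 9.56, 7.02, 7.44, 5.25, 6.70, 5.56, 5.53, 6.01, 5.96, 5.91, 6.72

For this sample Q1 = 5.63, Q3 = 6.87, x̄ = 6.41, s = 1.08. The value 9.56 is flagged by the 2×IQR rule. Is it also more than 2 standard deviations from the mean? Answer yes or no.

yes

z = (9.56 − 6.41) / 1.08 = 2.92.
|z| = 2.92 > 2.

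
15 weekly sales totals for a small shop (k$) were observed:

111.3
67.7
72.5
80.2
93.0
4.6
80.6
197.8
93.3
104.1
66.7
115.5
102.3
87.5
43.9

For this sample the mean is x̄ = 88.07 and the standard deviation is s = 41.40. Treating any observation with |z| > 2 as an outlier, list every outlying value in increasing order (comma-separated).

4.6, 197.8

Cutoffs at x̄ ± 2s: 88.07 ± 2·41.40 = [5.27, 170.87].
4.6: z = -2.02, |z| > 2 → outlier.
197.8: z = 2.65, |z| > 2 → outlier.
Every other value lies within [5.27, 170.87].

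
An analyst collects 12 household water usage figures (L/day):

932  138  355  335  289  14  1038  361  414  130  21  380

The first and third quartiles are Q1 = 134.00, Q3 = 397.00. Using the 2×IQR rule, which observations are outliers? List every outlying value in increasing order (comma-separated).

IQR = Q3 − Q1 = 397.00 − 134.00 = 263.00.
Lower fence = Q1 − 2·IQR = 134.00 − 526.00 = -392.00.
Upper fence = Q3 + 2·IQR = 397.00 + 526.00 = 923.00.
932 > 923.00 → outlier.
1038 > 923.00 → outlier.
All remaining values lie within [-392.00, 923.00].

932, 1038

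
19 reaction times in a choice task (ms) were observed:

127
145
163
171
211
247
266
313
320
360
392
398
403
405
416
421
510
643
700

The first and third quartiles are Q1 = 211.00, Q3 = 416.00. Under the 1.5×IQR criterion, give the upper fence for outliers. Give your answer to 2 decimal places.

723.50

IQR = Q3 − Q1 = 416.00 − 211.00 = 205.00.
Lower fence = Q1 − 1.5·IQR = 211.00 − 307.50 = -96.50.
Upper fence = Q3 + 1.5·IQR = 416.00 + 307.50 = 723.50.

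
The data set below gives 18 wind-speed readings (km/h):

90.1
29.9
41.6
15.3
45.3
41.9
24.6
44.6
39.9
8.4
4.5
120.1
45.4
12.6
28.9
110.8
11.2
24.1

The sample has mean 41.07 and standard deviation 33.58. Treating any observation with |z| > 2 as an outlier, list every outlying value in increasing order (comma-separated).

110.8, 120.1

Cutoffs at x̄ ± 2s: 41.07 ± 2·33.58 = [-26.09, 108.23].
110.8: z = 2.08, |z| > 2 → outlier.
120.1: z = 2.35, |z| > 2 → outlier.
Every other value lies within [-26.09, 108.23].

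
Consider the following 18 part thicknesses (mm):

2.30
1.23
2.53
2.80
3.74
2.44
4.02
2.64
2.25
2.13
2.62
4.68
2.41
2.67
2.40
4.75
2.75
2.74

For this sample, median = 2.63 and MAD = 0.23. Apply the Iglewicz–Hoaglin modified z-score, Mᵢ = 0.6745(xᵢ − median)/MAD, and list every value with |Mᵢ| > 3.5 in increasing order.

1.23, 4.02, 4.68, 4.75

|Mᵢ| > 3.5 ⇔ |xᵢ − 2.63| > 3.5·0.23/0.6745 = 1.19.
So outliers lie outside [1.44, 3.82].
1.23: M = -4.11 → outlier.
4.02: M = 4.08 → outlier.
4.68: M = 6.01 → outlier.
4.75: M = 6.22 → outlier.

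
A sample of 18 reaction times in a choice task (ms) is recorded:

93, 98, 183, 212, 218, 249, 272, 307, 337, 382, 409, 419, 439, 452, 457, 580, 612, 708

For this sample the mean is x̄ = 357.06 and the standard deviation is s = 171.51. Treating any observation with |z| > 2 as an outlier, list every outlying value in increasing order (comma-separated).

Cutoffs at x̄ ± 2s: 357.06 ± 2·171.51 = [14.04, 700.08].
708: z = 2.05, |z| > 2 → outlier.
Every other value lies within [14.04, 700.08].

708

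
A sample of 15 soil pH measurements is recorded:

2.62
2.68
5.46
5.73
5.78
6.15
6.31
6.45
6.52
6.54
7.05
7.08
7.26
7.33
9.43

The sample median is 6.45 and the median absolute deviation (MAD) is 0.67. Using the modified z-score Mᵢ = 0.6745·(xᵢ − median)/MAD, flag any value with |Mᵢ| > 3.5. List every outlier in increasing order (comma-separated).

|Mᵢ| > 3.5 ⇔ |xᵢ − 6.45| > 3.5·0.67/0.6745 = 3.48.
So outliers lie outside [2.97, 9.93].
2.62: M = -3.86 → outlier.
2.68: M = -3.80 → outlier.

2.62, 2.68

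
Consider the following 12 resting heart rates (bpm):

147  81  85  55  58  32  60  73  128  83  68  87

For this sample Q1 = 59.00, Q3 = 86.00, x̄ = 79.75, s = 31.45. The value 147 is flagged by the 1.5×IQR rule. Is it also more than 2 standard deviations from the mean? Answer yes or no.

z = (147 − 79.75) / 31.45 = 2.14.
|z| = 2.14 > 2.

yes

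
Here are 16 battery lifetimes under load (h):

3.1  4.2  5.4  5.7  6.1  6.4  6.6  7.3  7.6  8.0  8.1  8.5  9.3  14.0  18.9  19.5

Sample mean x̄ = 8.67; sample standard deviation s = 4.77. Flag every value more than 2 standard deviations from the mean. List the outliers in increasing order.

Cutoffs at x̄ ± 2s: 8.67 ± 2·4.77 = [-0.87, 18.21].
18.9: z = 2.14, |z| > 2 → outlier.
19.5: z = 2.27, |z| > 2 → outlier.
Every other value lies within [-0.87, 18.21].

18.9, 19.5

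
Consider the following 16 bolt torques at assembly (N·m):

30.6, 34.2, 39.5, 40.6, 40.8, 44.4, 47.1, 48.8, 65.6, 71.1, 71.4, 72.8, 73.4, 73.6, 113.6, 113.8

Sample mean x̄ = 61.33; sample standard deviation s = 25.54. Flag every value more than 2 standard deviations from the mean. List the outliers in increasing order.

113.6, 113.8

Cutoffs at x̄ ± 2s: 61.33 ± 2·25.54 = [10.25, 112.41].
113.6: z = 2.05, |z| > 2 → outlier.
113.8: z = 2.05, |z| > 2 → outlier.
Every other value lies within [10.25, 112.41].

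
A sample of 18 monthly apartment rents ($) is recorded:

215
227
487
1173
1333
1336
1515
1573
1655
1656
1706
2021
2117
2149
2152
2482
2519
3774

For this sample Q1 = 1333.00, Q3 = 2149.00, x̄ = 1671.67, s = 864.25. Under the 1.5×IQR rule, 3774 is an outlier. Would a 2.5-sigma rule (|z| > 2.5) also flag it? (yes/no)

z = (3774 − 1671.67) / 864.25 = 2.43.
|z| = 2.43 ≤ 2.5.

no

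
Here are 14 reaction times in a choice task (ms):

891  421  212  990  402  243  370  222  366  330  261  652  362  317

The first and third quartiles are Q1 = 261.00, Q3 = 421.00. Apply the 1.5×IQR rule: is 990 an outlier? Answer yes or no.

yes

IQR = Q3 − Q1 = 421.00 − 261.00 = 160.00.
Lower fence = Q1 − 1.5·IQR = 261.00 − 240.00 = 21.00.
Upper fence = Q3 + 1.5·IQR = 421.00 + 240.00 = 661.00.
990 lies above the upper fence.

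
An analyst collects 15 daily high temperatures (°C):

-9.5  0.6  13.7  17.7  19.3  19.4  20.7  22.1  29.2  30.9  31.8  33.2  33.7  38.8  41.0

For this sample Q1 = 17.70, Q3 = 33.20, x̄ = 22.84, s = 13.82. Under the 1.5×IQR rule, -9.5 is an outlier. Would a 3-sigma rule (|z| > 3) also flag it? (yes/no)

no

z = (-9.5 − 22.84) / 13.82 = -2.34.
|z| = 2.34 ≤ 3.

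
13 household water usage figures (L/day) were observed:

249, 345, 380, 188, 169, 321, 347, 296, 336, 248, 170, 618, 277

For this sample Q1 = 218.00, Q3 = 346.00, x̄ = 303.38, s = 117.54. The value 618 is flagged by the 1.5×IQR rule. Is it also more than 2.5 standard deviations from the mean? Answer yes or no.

yes

z = (618 − 303.38) / 117.54 = 2.68.
|z| = 2.68 > 2.5.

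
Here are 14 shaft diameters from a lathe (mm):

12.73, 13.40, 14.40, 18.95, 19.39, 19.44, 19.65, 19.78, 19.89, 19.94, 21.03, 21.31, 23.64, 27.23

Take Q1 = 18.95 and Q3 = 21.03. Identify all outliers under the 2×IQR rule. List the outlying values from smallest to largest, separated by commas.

12.73, 13.40, 14.40, 27.23

IQR = Q3 − Q1 = 21.03 − 18.95 = 2.08.
Lower fence = Q1 − 2·IQR = 18.95 − 4.16 = 14.79.
Upper fence = Q3 + 2·IQR = 21.03 + 4.16 = 25.19.
12.73 < 14.79 → outlier.
13.40 < 14.79 → outlier.
14.40 < 14.79 → outlier.
27.23 > 25.19 → outlier.
All remaining values lie within [14.79, 25.19].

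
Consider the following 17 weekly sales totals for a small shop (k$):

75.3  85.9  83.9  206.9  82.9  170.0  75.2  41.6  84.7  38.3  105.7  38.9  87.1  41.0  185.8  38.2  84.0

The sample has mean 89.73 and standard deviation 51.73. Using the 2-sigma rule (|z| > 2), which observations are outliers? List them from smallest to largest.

206.9

Cutoffs at x̄ ± 2s: 89.73 ± 2·51.73 = [-13.73, 193.19].
206.9: z = 2.27, |z| > 2 → outlier.
Every other value lies within [-13.73, 193.19].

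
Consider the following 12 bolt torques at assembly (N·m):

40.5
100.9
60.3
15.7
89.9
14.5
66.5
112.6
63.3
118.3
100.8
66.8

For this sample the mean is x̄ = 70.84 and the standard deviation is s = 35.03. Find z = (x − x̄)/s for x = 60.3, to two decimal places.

z = (60.3 − 70.84) / 35.03 = -0.30.

-0.30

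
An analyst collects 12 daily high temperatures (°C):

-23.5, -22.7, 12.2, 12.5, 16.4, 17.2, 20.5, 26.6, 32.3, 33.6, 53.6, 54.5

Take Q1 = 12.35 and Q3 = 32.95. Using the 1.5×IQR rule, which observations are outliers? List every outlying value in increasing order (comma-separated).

IQR = Q3 − Q1 = 32.95 − 12.35 = 20.60.
Lower fence = Q1 − 1.5·IQR = 12.35 − 30.90 = -18.55.
Upper fence = Q3 + 1.5·IQR = 32.95 + 30.90 = 63.85.
-23.5 < -18.55 → outlier.
-22.7 < -18.55 → outlier.
All remaining values lie within [-18.55, 63.85].

-23.5, -22.7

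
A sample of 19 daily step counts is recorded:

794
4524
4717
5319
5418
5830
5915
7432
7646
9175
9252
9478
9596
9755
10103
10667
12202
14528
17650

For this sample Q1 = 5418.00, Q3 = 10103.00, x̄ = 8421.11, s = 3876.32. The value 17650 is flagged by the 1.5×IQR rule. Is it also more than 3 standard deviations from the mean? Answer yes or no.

no

z = (17650 − 8421.11) / 3876.32 = 2.38.
|z| = 2.38 ≤ 3.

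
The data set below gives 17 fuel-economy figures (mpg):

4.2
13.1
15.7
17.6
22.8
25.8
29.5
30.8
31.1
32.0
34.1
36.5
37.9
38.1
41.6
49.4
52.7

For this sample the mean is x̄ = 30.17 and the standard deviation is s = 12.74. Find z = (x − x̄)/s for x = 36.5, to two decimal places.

0.50

z = (36.5 − 30.17) / 12.74 = 0.50.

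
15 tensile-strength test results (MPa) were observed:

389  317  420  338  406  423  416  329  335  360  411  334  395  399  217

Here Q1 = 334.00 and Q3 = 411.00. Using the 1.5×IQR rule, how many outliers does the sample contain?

1

IQR = 77.00; fences at 334.00 − 115.50 = 218.50 and 411.00 + 115.50 = 526.50.
Outside the cutoffs: 217.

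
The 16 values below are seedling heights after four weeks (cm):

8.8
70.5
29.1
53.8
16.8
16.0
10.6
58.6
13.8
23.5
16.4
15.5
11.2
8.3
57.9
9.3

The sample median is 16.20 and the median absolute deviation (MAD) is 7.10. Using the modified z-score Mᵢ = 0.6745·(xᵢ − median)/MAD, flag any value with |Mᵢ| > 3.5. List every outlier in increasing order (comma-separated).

|Mᵢ| > 3.5 ⇔ |xᵢ − 16.20| > 3.5·7.10/0.6745 = 36.84.
So outliers lie outside [-20.64, 53.04].
53.8: M = 3.57 → outlier.
57.9: M = 3.96 → outlier.
58.6: M = 4.03 → outlier.
70.5: M = 5.16 → outlier.

53.8, 57.9, 58.6, 70.5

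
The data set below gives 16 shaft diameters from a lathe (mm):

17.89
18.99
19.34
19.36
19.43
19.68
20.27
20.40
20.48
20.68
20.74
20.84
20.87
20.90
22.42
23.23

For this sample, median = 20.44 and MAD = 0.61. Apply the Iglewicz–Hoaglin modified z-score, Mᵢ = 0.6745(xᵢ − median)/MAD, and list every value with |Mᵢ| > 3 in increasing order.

|Mᵢ| > 3 ⇔ |xᵢ − 20.44| > 3·0.61/0.6745 = 2.71.
So outliers lie outside [17.73, 23.15].
23.23: M = 3.09 → outlier.

23.23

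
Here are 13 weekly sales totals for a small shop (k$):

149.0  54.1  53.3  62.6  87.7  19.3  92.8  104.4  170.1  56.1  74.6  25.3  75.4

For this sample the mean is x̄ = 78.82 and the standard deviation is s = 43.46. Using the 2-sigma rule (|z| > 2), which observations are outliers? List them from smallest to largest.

Cutoffs at x̄ ± 2s: 78.82 ± 2·43.46 = [-8.10, 165.74].
170.1: z = 2.10, |z| > 2 → outlier.
Every other value lies within [-8.10, 165.74].

170.1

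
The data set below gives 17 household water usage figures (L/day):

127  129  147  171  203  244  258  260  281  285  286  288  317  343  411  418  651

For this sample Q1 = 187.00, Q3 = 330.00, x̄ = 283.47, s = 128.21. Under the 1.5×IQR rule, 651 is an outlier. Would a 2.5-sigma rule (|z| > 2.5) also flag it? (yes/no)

z = (651 − 283.47) / 128.21 = 2.87.
|z| = 2.87 > 2.5.

yes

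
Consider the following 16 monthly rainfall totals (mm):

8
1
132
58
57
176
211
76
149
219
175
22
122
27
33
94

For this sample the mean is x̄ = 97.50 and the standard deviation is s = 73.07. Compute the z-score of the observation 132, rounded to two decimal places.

z = (132 − 97.50) / 73.07 = 0.47.

0.47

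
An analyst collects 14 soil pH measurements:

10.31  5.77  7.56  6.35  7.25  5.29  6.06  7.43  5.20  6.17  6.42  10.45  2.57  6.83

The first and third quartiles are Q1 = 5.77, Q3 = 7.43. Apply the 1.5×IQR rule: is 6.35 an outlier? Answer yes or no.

IQR = Q3 − Q1 = 7.43 − 5.77 = 1.66.
Lower fence = Q1 − 1.5·IQR = 5.77 − 2.49 = 3.28.
Upper fence = Q3 + 1.5·IQR = 7.43 + 2.49 = 9.92.
6.35 lies within [3.28, 9.92].

no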